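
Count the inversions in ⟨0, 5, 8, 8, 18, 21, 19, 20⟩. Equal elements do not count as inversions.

Count, for each position, how many later elements it exceeds:
0: 0
5: 0
8: 0
8: 0
18: 0
21: 2
19: 0
20: 0
Sum: 0 + 0 + 0 + 0 + 0 + 2 + 0 + 0 = 2

2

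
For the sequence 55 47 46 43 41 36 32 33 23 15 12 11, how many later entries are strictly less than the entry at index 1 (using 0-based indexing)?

The element at index 1 is 47.
Elements after it: 46, 43, 41, 36, 32, 33, 23, 15, 12, 11
Those smaller than 47: 46, 43, 41, 36, 32, 33, 23, 15, 12, 11

10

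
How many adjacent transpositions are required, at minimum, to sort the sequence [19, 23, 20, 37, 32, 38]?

2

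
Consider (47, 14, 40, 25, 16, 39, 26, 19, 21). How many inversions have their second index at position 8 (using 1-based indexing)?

5

The element at index 8 is 19.
Elements before it: 47, 14, 40, 25, 16, 39, 26
Those larger than 19: 47, 40, 25, 39, 26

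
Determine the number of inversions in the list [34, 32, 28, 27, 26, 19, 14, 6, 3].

Sweep left to right; for each value list the smaller values that follow it:
34: 8
32: 7
28: 6
27: 5
26: 4
19: 3
14: 2
6: 1
3: 0
Sum: 8 + 7 + 6 + 5 + 4 + 3 + 2 + 1 + 0 = 36

There are 36 inversions.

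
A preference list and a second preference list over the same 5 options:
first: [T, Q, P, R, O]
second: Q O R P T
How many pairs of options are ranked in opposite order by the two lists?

Assign each item its position (1..5) in the first ordering, then rewrite the second ordering as that position sequence:
positions: T→1, Q→2, P→3, R→4, O→5
second ordering as positions: [2, 5, 4, 3, 1]
Discordant pairs = inversions in this position sequence.
2: 1 → 1
5: 4, 3, 1 → 3
4: 3, 1 → 2
3: 1 → 1
1: 0
Total: 1 + 3 + 2 + 1 + 0 = 7

7 pairs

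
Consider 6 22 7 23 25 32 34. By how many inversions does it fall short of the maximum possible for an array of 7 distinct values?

20

Maximum inversions for 7 distinct elements is C(7, 2) = 7·6/2 = 21.
Current inversions — for each element, count later smaller elements:
6: 0
22: 1
7: 0
23: 0
25: 0
32: 0
34: 0
Current total: 0 + 1 + 0 + 0 + 0 + 0 + 0 = 1
Shortfall: 21 − 1 = 20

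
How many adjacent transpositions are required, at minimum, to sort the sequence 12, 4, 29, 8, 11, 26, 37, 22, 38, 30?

Minimum adjacent swaps = number of inversions (each swap of adjacent out-of-order elements removes one inversion and no swap can remove more).
Count inversions — for each element, later elements that are smaller:
12: 4, 8, 11 → 3
4: none → 0
29: 8, 11, 26, 22 → 4
8: none → 0
11: none → 0
26: 22 → 1
37: 22, 30 → 2
22: none → 0
38: 30 → 1
30: none → 0
Total inversions: 3 + 0 + 4 + 0 + 0 + 1 + 2 + 0 + 1 + 0 = 11

11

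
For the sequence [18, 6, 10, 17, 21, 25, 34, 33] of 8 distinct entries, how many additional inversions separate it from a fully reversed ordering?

24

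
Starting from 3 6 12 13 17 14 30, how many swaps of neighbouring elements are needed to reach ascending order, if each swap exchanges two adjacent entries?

1

Each adjacent swap fixes exactly one inversion, so the minimum swap count equals the number of inversions.
Count inversions — for each element, later elements that are smaller:
3: none → 0
6: none → 0
12: none → 0
13: none → 0
17: 14 → 1
14: none → 0
30: none → 0
Total inversions: 0 + 0 + 0 + 0 + 1 + 0 + 0 = 1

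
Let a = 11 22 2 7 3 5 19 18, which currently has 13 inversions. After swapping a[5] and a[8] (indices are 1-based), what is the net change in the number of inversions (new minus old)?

Positions 5 and 8 hold 3 and 18; after swapping, the array is [11, 22, 2, 7, 18, 5, 19, 3].
Sweep left to right; for each value list the smaller values that follow it:
11 → 2, 7, 5, 3 → 4
22 → 2, 7, 18, 5, 19, 3 → 6
2 → none → 0
7 → 5, 3 → 2
18 → 5, 3 → 2
5 → 3 → 1
19 → 3 → 1
3 → none → 0
Sum: 4 + 6 + 0 + 2 + 2 + 1 + 1 + 0 = 16
Change: 16 − 13 = +3

+3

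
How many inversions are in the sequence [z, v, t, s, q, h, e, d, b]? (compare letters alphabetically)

Sweep left to right; for each value list the smaller values that follow it:
z: 8
v: 7
t: 6
s: 5
q: 4
h: 3
e: 2
d: 1
b: 0
Sum: 8 + 7 + 6 + 5 + 4 + 3 + 2 + 1 + 0 = 36

36 inversions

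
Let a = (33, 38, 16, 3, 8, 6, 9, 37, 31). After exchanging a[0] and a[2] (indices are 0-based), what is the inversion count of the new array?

18 inversions

Positions 0 and 2 hold 33 and 16; after swapping, the array is [16, 38, 33, 3, 8, 6, 9, 37, 31].
Element-by-element contributions:
16: 4
38: 7
33: 5
3: 0
8: 1
6: 0
9: 0
37: 1
31: 0
Sum: 4 + 7 + 5 + 0 + 1 + 0 + 0 + 1 + 0 = 18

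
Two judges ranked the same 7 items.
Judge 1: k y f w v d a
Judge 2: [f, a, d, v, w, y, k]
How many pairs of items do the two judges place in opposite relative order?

17 discordant pairs

Assign each item its position (1..7) in the first ordering, then rewrite the second ordering as that position sequence:
positions: k→1, y→2, f→3, w→4, v→5, d→6, a→7
second ordering as positions: [3, 7, 6, 5, 4, 2, 1]
Discordant pairs = inversions in this position sequence.
3: 2, 1 → 2
7: 6, 5, 4, 2, 1 → 5
6: 5, 4, 2, 1 → 4
5: 4, 2, 1 → 3
4: 2, 1 → 2
2: 1 → 1
1: 0
Total: 2 + 5 + 4 + 3 + 2 + 1 + 0 = 17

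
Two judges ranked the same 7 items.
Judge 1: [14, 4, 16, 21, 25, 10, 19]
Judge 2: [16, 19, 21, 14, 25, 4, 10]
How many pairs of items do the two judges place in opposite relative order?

Assign each item its position (1..7) in the first ordering, then rewrite the second ordering as that position sequence:
positions: 14→1, 4→2, 16→3, 21→4, 25→5, 10→6, 19→7
second ordering as positions: [3, 7, 4, 1, 5, 2, 6]
Discordant pairs = inversions in this position sequence.
3: 1, 2 → 2
7: 4, 1, 5, 2, 6 → 5
4: 1, 2 → 2
1: 0
5: 2 → 1
2: 0
6: 0
Total: 2 + 5 + 2 + 0 + 1 + 0 + 0 = 10

There are 10 discordant pairs.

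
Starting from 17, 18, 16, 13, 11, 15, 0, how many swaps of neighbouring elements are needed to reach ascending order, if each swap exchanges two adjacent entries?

18 adjacent swaps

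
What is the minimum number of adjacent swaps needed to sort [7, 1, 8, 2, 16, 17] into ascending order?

Adjacent swaps: 3

Each adjacent swap fixes exactly one inversion, so the minimum swap count equals the number of inversions.
Count inversions — for each element, later elements that are smaller:
7: 1, 2 → 2
1: none → 0
8: 2 → 1
2: none → 0
16: none → 0
17: none → 0
Total inversions: 2 + 0 + 1 + 0 + 0 + 0 = 3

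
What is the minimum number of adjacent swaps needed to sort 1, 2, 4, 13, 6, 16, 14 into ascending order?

2

The minimum number of adjacent swaps to sort an array equals its inversion count, since every such swap removes exactly one inversion.
Count inversions — for each element, later elements that are smaller:
1: none → 0
2: none → 0
4: none → 0
13: 6 → 1
6: none → 0
16: 14 → 1
14: none → 0
Total inversions: 0 + 0 + 0 + 1 + 0 + 1 + 0 = 2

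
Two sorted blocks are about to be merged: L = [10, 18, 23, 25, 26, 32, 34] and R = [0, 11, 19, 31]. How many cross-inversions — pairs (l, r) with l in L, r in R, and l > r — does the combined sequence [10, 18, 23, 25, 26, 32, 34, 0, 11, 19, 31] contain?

20 cross-inversions

Count, for every r in R, how many entries of L exceed r:
r = 0: 10, 18, 23, 25, 26, 32, 34 → 7
r = 11: 18, 23, 25, 26, 32, 34 → 6
r = 19: 23, 25, 26, 32, 34 → 5
r = 31: 32, 34 → 2
Cross-inversions: 7 + 6 + 5 + 2 = 20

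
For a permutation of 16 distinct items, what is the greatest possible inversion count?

120

The maximum occurs when the array is in strictly decreasing order: every one of the C(16, 2) pairs is inverted.
C(16, 2) = 16·15/2 = 120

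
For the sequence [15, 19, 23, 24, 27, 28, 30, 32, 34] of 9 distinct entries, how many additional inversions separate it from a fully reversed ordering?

36 inversions short

Maximum inversions for 9 distinct elements is C(9, 2) = 9·8/2 = 36.
Current inversions — for each element, count later smaller elements:
15: 0
19: 0
23: 0
24: 0
27: 0
28: 0
30: 0
32: 0
34: 0
Current total: 0 + 0 + 0 + 0 + 0 + 0 + 0 + 0 + 0 = 0
Shortfall: 36 − 0 = 36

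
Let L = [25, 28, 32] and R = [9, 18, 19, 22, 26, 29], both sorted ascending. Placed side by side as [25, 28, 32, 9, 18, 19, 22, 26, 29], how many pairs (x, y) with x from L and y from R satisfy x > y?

Take each right-half value and tally the left-half values above it:
r = 9: 25, 28, 32 → 3
r = 18: 25, 28, 32 → 3
r = 19: 25, 28, 32 → 3
r = 22: 25, 28, 32 → 3
r = 26: 28, 32 → 2
r = 29: 32 → 1
Cross-inversions: 3 + 3 + 3 + 3 + 2 + 1 = 15

15 split inversions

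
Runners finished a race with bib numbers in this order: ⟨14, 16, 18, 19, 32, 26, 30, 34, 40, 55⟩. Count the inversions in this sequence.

For each element, count later entries that are smaller:
14: 0
16: 0
18: 0
19: 0
32: 2
26: 0
30: 0
34: 0
40: 0
55: 0
Sum: 0 + 0 + 0 + 0 + 2 + 0 + 0 + 0 + 0 + 0 = 2

2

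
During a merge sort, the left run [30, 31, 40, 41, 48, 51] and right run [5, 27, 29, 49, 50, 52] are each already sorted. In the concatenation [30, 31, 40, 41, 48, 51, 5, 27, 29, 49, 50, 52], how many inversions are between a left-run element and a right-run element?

Count, for every r in R, how many entries of L exceed r:
r = 5: 30, 31, 40, 41, 48, 51 → 6
r = 27: 30, 31, 40, 41, 48, 51 → 6
r = 29: 30, 31, 40, 41, 48, 51 → 6
r = 49: 51 → 1
r = 50: 51 → 1
r = 52: none → 0
Cross-inversions: 6 + 6 + 6 + 1 + 1 + 0 = 20

Cross-inversions: 20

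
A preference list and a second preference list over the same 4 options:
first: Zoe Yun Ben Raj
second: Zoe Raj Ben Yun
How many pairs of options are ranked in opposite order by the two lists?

Assign each item its position (1..4) in the first ordering, then rewrite the second ordering as that position sequence:
positions: Zoe→1, Yun→2, Ben→3, Raj→4
second ordering as positions: [1, 4, 3, 2]
Discordant pairs = inversions in this position sequence.
1: 0
4: 3, 2 → 2
3: 2 → 1
2: 0
Total: 0 + 2 + 1 + 0 = 3

Pairs: 3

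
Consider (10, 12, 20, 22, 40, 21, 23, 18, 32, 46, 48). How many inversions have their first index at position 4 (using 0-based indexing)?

4 such elements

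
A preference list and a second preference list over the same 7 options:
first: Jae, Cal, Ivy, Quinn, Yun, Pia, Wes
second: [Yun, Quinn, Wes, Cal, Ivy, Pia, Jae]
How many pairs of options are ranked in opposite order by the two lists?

14 pairs

Assign each item its position (1..7) in the first ordering, then rewrite the second ordering as that position sequence:
positions: Jae→1, Cal→2, Ivy→3, Quinn→4, Yun→5, Pia→6, Wes→7
second ordering as positions: [5, 4, 7, 2, 3, 6, 1]
Discordant pairs = inversions in this position sequence.
5: 4, 2, 3, 1 → 4
4: 2, 3, 1 → 3
7: 2, 3, 6, 1 → 4
2: 1 → 1
3: 1 → 1
6: 1 → 1
1: 0
Total: 4 + 3 + 4 + 1 + 1 + 1 + 0 = 14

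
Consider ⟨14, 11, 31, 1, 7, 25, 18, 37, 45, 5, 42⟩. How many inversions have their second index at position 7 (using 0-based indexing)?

The element at index 7 is 37.
Elements before it: 14, 11, 31, 1, 7, 25, 18
None of them are larger than 37.

0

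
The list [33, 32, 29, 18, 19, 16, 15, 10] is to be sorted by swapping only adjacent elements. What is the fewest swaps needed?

27

Each adjacent swap fixes exactly one inversion, so the minimum swap count equals the number of inversions.
Count inversions — for each element, later elements that are smaller:
33: 32, 29, 18, 19, 16, 15, 10 → 7
32: 29, 18, 19, 16, 15, 10 → 6
29: 18, 19, 16, 15, 10 → 5
18: 16, 15, 10 → 3
19: 16, 15, 10 → 3
16: 15, 10 → 2
15: 10 → 1
10: none → 0
Total inversions: 7 + 6 + 5 + 3 + 3 + 2 + 1 + 0 = 27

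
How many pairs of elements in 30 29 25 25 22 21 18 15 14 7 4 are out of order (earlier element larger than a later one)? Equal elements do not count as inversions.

54 inversions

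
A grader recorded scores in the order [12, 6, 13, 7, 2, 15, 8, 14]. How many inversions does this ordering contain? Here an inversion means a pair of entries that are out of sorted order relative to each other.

Sweep left to right; for each value list the smaller values that follow it:
12: 4
6: 1
13: 3
7: 1
2: 0
15: 2
8: 0
14: 0
Sum: 4 + 1 + 3 + 1 + 0 + 2 + 0 + 0 = 11

11 out-of-order pairs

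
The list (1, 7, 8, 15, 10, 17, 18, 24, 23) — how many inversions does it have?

2

Count, for each position, how many later elements it exceeds:
1 → none → 0
7 → none → 0
8 → none → 0
15 → 10 → 1
10 → none → 0
17 → none → 0
18 → none → 0
24 → 23 → 1
23 → none → 0
Sum: 0 + 0 + 0 + 1 + 0 + 0 + 0 + 1 + 0 = 2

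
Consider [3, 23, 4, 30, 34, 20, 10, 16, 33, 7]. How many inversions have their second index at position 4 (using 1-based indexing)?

0 such elements

The element at index 4 is 30.
Elements before it: 3, 23, 4
None of them are larger than 30.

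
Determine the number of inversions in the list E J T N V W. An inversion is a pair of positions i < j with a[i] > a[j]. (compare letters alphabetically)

1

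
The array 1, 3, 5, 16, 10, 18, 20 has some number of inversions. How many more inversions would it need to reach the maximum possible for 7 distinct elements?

Maximum inversions for 7 distinct elements is C(7, 2) = 7·6/2 = 21.
Current inversions — for each element, count later smaller elements:
1: 0
3: 0
5: 0
16: 1
10: 0
18: 0
20: 0
Current total: 0 + 0 + 0 + 1 + 0 + 0 + 0 = 1
Shortfall: 21 − 1 = 20

20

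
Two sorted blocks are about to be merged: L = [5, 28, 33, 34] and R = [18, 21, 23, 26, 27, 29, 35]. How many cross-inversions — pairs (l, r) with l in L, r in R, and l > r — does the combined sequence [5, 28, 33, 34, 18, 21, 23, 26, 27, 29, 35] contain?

17

For each element r of the right run, count left-run elements greater than r:
r = 18: 28, 33, 34 → 3
r = 21: 28, 33, 34 → 3
r = 23: 28, 33, 34 → 3
r = 26: 28, 33, 34 → 3
r = 27: 28, 33, 34 → 3
r = 29: 33, 34 → 2
r = 35: none → 0
Cross-inversions: 3 + 3 + 3 + 3 + 3 + 2 + 0 = 17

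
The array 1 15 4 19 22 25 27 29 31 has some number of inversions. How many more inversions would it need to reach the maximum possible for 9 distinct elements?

Maximum inversions for 9 distinct elements is C(9, 2) = 9·8/2 = 36.
Current inversions — for each element, count later smaller elements:
1: 0
15: 1
4: 0
19: 0
22: 0
25: 0
27: 0
29: 0
31: 0
Current total: 0 + 1 + 0 + 0 + 0 + 0 + 0 + 0 + 0 = 1
Shortfall: 36 − 1 = 35

35 inversions short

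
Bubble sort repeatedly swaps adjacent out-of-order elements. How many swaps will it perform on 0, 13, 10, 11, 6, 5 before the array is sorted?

The minimum number of adjacent swaps to sort an array equals its inversion count, since every such swap removes exactly one inversion.
Count inversions — for each element, later elements that are smaller:
0: none → 0
13: 10, 11, 6, 5 → 4
10: 6, 5 → 2
11: 6, 5 → 2
6: 5 → 1
5: none → 0
Total inversions: 0 + 4 + 2 + 2 + 1 + 0 = 9

Swaps: 9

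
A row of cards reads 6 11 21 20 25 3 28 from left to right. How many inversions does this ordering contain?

Count, for each position, how many later elements it exceeds:
6 → 3 → 1
11 → 3 → 1
21 → 20, 3 → 2
20 → 3 → 1
25 → 3 → 1
3 → none → 0
28 → none → 0
Sum: 1 + 1 + 2 + 1 + 1 + 0 + 0 = 6

6 out-of-order pairs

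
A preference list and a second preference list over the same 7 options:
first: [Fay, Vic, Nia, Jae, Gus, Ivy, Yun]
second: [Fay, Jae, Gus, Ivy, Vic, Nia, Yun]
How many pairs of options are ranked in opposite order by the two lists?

Assign each item its position (1..7) in the first ordering, then rewrite the second ordering as that position sequence:
positions: Fay→1, Vic→2, Nia→3, Jae→4, Gus→5, Ivy→6, Yun→7
second ordering as positions: [1, 4, 5, 6, 2, 3, 7]
Discordant pairs = inversions in this position sequence.
1: 0
4: 2, 3 → 2
5: 2, 3 → 2
6: 2, 3 → 2
2: 0
3: 0
7: 0
Total: 0 + 2 + 2 + 2 + 0 + 0 + 0 = 6

6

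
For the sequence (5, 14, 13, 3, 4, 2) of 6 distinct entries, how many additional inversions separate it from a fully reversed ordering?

3

Maximum inversions for 6 distinct elements is C(6, 2) = 6·5/2 = 15.
Current inversions — for each element, count later smaller elements:
5: 3
14: 4
13: 3
3: 1
4: 1
2: 0
Current total: 3 + 4 + 3 + 1 + 1 + 0 = 12
Shortfall: 15 − 12 = 3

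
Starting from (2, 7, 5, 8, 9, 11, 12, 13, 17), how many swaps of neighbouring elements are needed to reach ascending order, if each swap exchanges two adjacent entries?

Swaps: 1

Each adjacent swap fixes exactly one inversion, so the minimum swap count equals the number of inversions.
Count inversions — for each element, later elements that are smaller:
2: none → 0
7: 5 → 1
5: none → 0
8: none → 0
9: none → 0
11: none → 0
12: none → 0
13: none → 0
17: none → 0
Total inversions: 0 + 1 + 0 + 0 + 0 + 0 + 0 + 0 + 0 = 1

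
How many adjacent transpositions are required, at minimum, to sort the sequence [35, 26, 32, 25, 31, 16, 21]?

Each adjacent swap fixes exactly one inversion, so the minimum swap count equals the number of inversions.
Count inversions — for each element, later elements that are smaller:
35: 26, 32, 25, 31, 16, 21 → 6
26: 25, 16, 21 → 3
32: 25, 31, 16, 21 → 4
25: 16, 21 → 2
31: 16, 21 → 2
16: none → 0
21: none → 0
Total inversions: 6 + 3 + 4 + 2 + 2 + 0 + 0 = 17

17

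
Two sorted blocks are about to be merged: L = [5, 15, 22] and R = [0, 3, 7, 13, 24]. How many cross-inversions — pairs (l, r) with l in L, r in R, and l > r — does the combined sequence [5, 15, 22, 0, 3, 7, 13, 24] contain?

Take each right-half value and tally the left-half values above it:
r = 0: 5, 15, 22 → 3
r = 3: 5, 15, 22 → 3
r = 7: 15, 22 → 2
r = 13: 15, 22 → 2
r = 24: none → 0
Cross-inversions: 3 + 3 + 2 + 2 + 0 = 10

There are 10 cross-inversions.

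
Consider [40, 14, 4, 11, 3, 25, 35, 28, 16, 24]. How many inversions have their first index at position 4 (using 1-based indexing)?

The element at index 4 is 11.
Elements after it: 3, 25, 35, 28, 16, 24
Those smaller than 11: 3

1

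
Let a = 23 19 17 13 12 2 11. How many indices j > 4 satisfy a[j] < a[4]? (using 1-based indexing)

The element at index 4 is 13.
Elements after it: 12, 2, 11
Those smaller than 13: 12, 2, 11

3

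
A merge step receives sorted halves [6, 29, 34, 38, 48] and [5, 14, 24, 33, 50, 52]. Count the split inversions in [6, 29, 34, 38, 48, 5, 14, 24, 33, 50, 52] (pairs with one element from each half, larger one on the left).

For each element r of the right run, count left-run elements greater than r:
r = 5: 6, 29, 34, 38, 48 → 5
r = 14: 29, 34, 38, 48 → 4
r = 24: 29, 34, 38, 48 → 4
r = 33: 34, 38, 48 → 3
r = 50: none → 0
r = 52: none → 0
Cross-inversions: 5 + 4 + 4 + 3 + 0 + 0 = 16

16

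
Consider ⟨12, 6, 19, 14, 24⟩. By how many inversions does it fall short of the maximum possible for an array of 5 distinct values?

Maximum inversions for 5 distinct elements is C(5, 2) = 5·4/2 = 10.
Current inversions — for each element, count later smaller elements:
12: 1
6: 0
19: 1
14: 0
24: 0
Current total: 1 + 0 + 1 + 0 + 0 = 2
Shortfall: 10 − 2 = 8

8 inversions short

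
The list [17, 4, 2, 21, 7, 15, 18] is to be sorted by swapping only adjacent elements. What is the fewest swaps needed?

8 swaps

Each adjacent swap fixes exactly one inversion, so the minimum swap count equals the number of inversions.
Count inversions — for each element, later elements that are smaller:
17: 4, 2, 7, 15 → 4
4: 2 → 1
2: none → 0
21: 7, 15, 18 → 3
7: none → 0
15: none → 0
18: none → 0
Total inversions: 4 + 1 + 0 + 3 + 0 + 0 + 0 = 8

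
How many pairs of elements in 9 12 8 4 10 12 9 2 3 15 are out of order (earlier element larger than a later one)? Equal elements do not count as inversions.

There are 23 inversions.

For each element, count later entries that are smaller:
9: 4
12: 6
8: 3
4: 2
10: 3
12: 3
9: 2
2: 0
3: 0
15: 0
Sum: 4 + 6 + 3 + 2 + 3 + 3 + 2 + 0 + 0 + 0 = 23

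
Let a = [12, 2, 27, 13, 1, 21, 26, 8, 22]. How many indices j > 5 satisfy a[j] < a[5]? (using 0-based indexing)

1 such element

The element at index 5 is 21.
Elements after it: 26, 8, 22
Those smaller than 21: 8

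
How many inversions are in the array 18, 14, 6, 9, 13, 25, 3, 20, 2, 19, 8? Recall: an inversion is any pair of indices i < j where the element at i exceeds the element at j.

Count, for each position, how many later elements it exceeds:
18 → 14, 6, 9, 13, 3, 2, 8 → 7
14 → 6, 9, 13, 3, 2, 8 → 6
6 → 3, 2 → 2
9 → 3, 2, 8 → 3
13 → 3, 2, 8 → 3
25 → 3, 20, 2, 19, 8 → 5
3 → 2 → 1
20 → 2, 19, 8 → 3
2 → none → 0
19 → 8 → 1
8 → none → 0
Sum: 7 + 6 + 2 + 3 + 3 + 5 + 1 + 3 + 0 + 1 + 0 = 31

31 inversions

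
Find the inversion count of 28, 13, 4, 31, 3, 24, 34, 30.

For each element, count later entries that are smaller:
28 → 13, 4, 3, 24 → 4
13 → 4, 3 → 2
4 → 3 → 1
31 → 3, 24, 30 → 3
3 → none → 0
24 → none → 0
34 → 30 → 1
30 → none → 0
Sum: 4 + 2 + 1 + 3 + 0 + 0 + 1 + 0 = 11

Inversions: 11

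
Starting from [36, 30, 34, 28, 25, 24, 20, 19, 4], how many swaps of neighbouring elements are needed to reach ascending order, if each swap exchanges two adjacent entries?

Swaps: 35

Minimum adjacent swaps = number of inversions (each swap of adjacent out-of-order elements removes one inversion and no swap can remove more).
Count inversions — for each element, later elements that are smaller:
36: 30, 34, 28, 25, 24, 20, 19, 4 → 8
30: 28, 25, 24, 20, 19, 4 → 6
34: 28, 25, 24, 20, 19, 4 → 6
28: 25, 24, 20, 19, 4 → 5
25: 24, 20, 19, 4 → 4
24: 20, 19, 4 → 3
20: 19, 4 → 2
19: 4 → 1
4: none → 0
Total inversions: 8 + 6 + 6 + 5 + 4 + 3 + 2 + 1 + 0 = 35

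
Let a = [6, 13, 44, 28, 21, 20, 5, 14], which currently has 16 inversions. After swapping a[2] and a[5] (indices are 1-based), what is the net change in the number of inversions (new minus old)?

Positions 2 and 5 hold 13 and 21; after swapping, the array is [6, 21, 44, 28, 13, 20, 5, 14].
For each element, count later entries that are smaller:
6 → 5 → 1
21 → 13, 20, 5, 14 → 4
44 → 28, 13, 20, 5, 14 → 5
28 → 13, 20, 5, 14 → 4
13 → 5 → 1
20 → 5, 14 → 2
5 → none → 0
14 → none → 0
Sum: 1 + 4 + 5 + 4 + 1 + 2 + 0 + 0 = 17
Change: 17 − 16 = +1

+1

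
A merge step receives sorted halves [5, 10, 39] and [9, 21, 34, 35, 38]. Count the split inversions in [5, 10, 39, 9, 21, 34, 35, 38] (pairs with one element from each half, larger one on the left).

6 cross-inversions

Take each right-half value and tally the left-half values above it:
r = 9: 10, 39 → 2
r = 21: 39 → 1
r = 34: 39 → 1
r = 35: 39 → 1
r = 38: 39 → 1
Cross-inversions: 2 + 1 + 1 + 1 + 1 = 6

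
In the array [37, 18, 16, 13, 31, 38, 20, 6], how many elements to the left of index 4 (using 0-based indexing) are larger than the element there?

1

The element at index 4 is 31.
Elements before it: 37, 18, 16, 13
Those larger than 31: 37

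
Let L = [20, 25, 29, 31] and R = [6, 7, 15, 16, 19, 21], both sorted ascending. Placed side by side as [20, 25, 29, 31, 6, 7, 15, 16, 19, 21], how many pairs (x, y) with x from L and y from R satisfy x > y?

23

Take each right-half value and tally the left-half values above it:
r = 6: 20, 25, 29, 31 → 4
r = 7: 20, 25, 29, 31 → 4
r = 15: 20, 25, 29, 31 → 4
r = 16: 20, 25, 29, 31 → 4
r = 19: 20, 25, 29, 31 → 4
r = 21: 25, 29, 31 → 3
Cross-inversions: 4 + 4 + 4 + 4 + 4 + 3 = 23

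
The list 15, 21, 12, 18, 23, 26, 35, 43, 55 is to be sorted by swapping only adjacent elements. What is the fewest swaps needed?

The minimum number of adjacent swaps to sort an array equals its inversion count, since every such swap removes exactly one inversion.
Count inversions — for each element, later elements that are smaller:
15: 12 → 1
21: 12, 18 → 2
12: none → 0
18: none → 0
23: none → 0
26: none → 0
35: none → 0
43: none → 0
55: none → 0
Total inversions: 1 + 2 + 0 + 0 + 0 + 0 + 0 + 0 + 0 = 3

Adjacent swaps: 3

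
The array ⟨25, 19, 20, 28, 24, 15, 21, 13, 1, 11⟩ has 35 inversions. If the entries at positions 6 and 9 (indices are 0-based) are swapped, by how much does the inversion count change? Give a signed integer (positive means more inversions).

-3

Positions 6 and 9 hold 21 and 11; after swapping, the array is [25, 19, 20, 28, 24, 15, 11, 13, 1, 21].
Sweep left to right; for each value list the smaller values that follow it:
25 → 19, 20, 24, 15, 11, 13, 1, 21 → 8
19 → 15, 11, 13, 1 → 4
20 → 15, 11, 13, 1 → 4
28 → 24, 15, 11, 13, 1, 21 → 6
24 → 15, 11, 13, 1, 21 → 5
15 → 11, 13, 1 → 3
11 → 1 → 1
13 → 1 → 1
1 → none → 0
21 → none → 0
Sum: 8 + 4 + 4 + 6 + 5 + 3 + 1 + 1 + 0 + 0 = 32
Change: 32 − 35 = -3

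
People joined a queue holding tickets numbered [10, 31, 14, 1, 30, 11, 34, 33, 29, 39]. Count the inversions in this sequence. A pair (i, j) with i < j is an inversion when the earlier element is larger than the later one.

Sweep left to right; for each value list the smaller values that follow it:
10: 1
31: 5
14: 2
1: 0
30: 2
11: 0
34: 2
33: 1
29: 0
39: 0
Sum: 1 + 5 + 2 + 0 + 2 + 0 + 2 + 1 + 0 + 0 = 13

13 inversions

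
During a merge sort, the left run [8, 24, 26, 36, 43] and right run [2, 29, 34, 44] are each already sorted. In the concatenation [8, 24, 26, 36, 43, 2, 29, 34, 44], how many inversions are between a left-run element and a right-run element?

Take each right-half value and tally the left-half values above it:
r = 2: 8, 24, 26, 36, 43 → 5
r = 29: 36, 43 → 2
r = 34: 36, 43 → 2
r = 44: none → 0
Cross-inversions: 5 + 2 + 2 + 0 = 9

9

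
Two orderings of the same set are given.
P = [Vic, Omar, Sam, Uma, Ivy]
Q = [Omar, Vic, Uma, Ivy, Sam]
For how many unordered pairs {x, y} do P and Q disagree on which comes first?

Assign each item its position (1..5) in the first ordering, then rewrite the second ordering as that position sequence:
positions: Vic→1, Omar→2, Sam→3, Uma→4, Ivy→5
second ordering as positions: [2, 1, 4, 5, 3]
Discordant pairs = inversions in this position sequence.
2: 1 → 1
1: 0
4: 3 → 1
5: 3 → 1
3: 0
Total: 1 + 0 + 1 + 1 + 0 = 3

3 disagreeing pairs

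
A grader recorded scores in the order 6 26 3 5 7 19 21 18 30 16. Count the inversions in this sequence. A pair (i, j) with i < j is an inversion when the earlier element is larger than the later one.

15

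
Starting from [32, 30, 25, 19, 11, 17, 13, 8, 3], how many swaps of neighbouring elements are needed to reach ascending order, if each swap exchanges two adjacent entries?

Minimum adjacent swaps = number of inversions (each swap of adjacent out-of-order elements removes one inversion and no swap can remove more).
Count inversions — for each element, later elements that are smaller:
32: 30, 25, 19, 11, 17, 13, 8, 3 → 8
30: 25, 19, 11, 17, 13, 8, 3 → 7
25: 19, 11, 17, 13, 8, 3 → 6
19: 11, 17, 13, 8, 3 → 5
11: 8, 3 → 2
17: 13, 8, 3 → 3
13: 8, 3 → 2
8: 3 → 1
3: none → 0
Total inversions: 8 + 7 + 6 + 5 + 2 + 3 + 2 + 1 + 0 = 34

34 adjacent swaps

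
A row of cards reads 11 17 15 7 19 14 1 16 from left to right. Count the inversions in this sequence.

15

Element-by-element contributions:
11: 2
17: 5
15: 3
7: 1
19: 3
14: 1
1: 0
16: 0
Sum: 2 + 5 + 3 + 1 + 3 + 1 + 0 + 0 = 15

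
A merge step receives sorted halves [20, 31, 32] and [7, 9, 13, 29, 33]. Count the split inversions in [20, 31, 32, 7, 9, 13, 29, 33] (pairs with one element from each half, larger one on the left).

11 cross-inversions

For each element r of the right run, count left-run elements greater than r:
r = 7: 20, 31, 32 → 3
r = 9: 20, 31, 32 → 3
r = 13: 20, 31, 32 → 3
r = 29: 31, 32 → 2
r = 33: none → 0
Cross-inversions: 3 + 3 + 3 + 2 + 0 = 11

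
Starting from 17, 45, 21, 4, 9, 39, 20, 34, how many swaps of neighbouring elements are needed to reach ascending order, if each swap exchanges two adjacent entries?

13 swaps

Minimum adjacent swaps = number of inversions (each swap of adjacent out-of-order elements removes one inversion and no swap can remove more).
Count inversions — for each element, later elements that are smaller:
17: 4, 9 → 2
45: 21, 4, 9, 39, 20, 34 → 6
21: 4, 9, 20 → 3
4: none → 0
9: none → 0
39: 20, 34 → 2
20: none → 0
34: none → 0
Total inversions: 2 + 6 + 3 + 0 + 0 + 2 + 0 + 0 = 13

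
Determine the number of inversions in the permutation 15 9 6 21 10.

Listing every pair i<j with a[i]>a[j] (using 0-based positions):
(0,1): 15 > 9
(0,2): 15 > 6
(0,4): 15 > 10
(1,2): 9 > 6
(3,4): 21 > 10
That's 5 pairs.

There are 5 inversions.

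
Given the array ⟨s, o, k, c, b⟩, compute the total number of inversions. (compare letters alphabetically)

10

Out-of-order index pairs (0-indexed):
(0,1): s > o
(0,2): s > k
(0,3): s > c
(0,4): s > b
(1,2): o > k
(1,3): o > c
(1,4): o > b
(2,3): k > c
(2,4): k > b
(3,4): c > b
That's 10 pairs.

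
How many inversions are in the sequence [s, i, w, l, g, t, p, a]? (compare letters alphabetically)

There are 18 inversions.

Sweep left to right; for each value list the smaller values that follow it:
s: 5
i: 2
w: 5
l: 2
g: 1
t: 2
p: 1
a: 0
Sum: 5 + 2 + 5 + 2 + 1 + 2 + 1 + 0 = 18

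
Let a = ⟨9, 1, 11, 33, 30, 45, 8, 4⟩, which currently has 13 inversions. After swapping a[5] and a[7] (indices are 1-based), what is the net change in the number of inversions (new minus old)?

Positions 5 and 7 hold 30 and 8; after swapping, the array is [9, 1, 11, 33, 8, 45, 30, 4].
For each element, count later entries that are smaller:
9 → 1, 8, 4 → 3
1 → none → 0
11 → 8, 4 → 2
33 → 8, 30, 4 → 3
8 → 4 → 1
45 → 30, 4 → 2
30 → 4 → 1
4 → none → 0
Sum: 3 + 0 + 2 + 3 + 1 + 2 + 1 + 0 = 12
Change: 12 − 13 = -1

-1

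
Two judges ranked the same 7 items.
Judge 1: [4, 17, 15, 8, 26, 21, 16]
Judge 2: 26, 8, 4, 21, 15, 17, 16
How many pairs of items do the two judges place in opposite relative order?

Assign each item its position (1..7) in the first ordering, then rewrite the second ordering as that position sequence:
positions: 4→1, 17→2, 15→3, 8→4, 26→5, 21→6, 16→7
second ordering as positions: [5, 4, 1, 6, 3, 2, 7]
Discordant pairs = inversions in this position sequence.
5: 4, 1, 3, 2 → 4
4: 1, 3, 2 → 3
1: 0
6: 3, 2 → 2
3: 2 → 1
2: 0
7: 0
Total: 4 + 3 + 0 + 2 + 1 + 0 + 0 = 10

10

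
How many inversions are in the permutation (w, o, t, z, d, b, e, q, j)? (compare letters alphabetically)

Element-by-element contributions:
w: 7
o: 4
t: 5
z: 5
d: 1
b: 0
e: 0
q: 1
j: 0
Sum: 7 + 4 + 5 + 5 + 1 + 0 + 0 + 1 + 0 = 23

23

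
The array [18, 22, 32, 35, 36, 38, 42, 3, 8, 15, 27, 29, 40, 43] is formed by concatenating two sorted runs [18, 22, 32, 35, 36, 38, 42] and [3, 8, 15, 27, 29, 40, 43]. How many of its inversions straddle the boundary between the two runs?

32

Count, for every r in R, how many entries of L exceed r:
r = 3: 18, 22, 32, 35, 36, 38, 42 → 7
r = 8: 18, 22, 32, 35, 36, 38, 42 → 7
r = 15: 18, 22, 32, 35, 36, 38, 42 → 7
r = 27: 32, 35, 36, 38, 42 → 5
r = 29: 32, 35, 36, 38, 42 → 5
r = 40: 42 → 1
r = 43: none → 0
Cross-inversions: 7 + 7 + 7 + 5 + 5 + 1 + 0 = 32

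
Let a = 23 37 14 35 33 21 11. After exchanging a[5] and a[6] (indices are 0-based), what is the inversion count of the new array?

Positions 5 and 6 hold 21 and 11; after swapping, the array is [23, 37, 14, 35, 33, 11, 21].
Sweep left to right; for each value list the smaller values that follow it:
23: 3
37: 5
14: 1
35: 3
33: 2
11: 0
21: 0
Sum: 3 + 5 + 1 + 3 + 2 + 0 + 0 = 14

14 inversions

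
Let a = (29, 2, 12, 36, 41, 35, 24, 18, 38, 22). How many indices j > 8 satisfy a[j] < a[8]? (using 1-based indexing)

0

The element at index 8 is 18.
Elements after it: 38, 22
None of them are smaller than 18.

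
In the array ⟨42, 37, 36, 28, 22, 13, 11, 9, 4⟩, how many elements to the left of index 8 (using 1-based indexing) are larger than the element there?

The element at index 8 is 9.
Elements before it: 42, 37, 36, 28, 22, 13, 11
Those larger than 9: 42, 37, 36, 28, 22, 13, 11

7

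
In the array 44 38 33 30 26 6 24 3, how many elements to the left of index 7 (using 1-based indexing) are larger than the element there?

The element at index 7 is 24.
Elements before it: 44, 38, 33, 30, 26, 6
Those larger than 24: 44, 38, 33, 30, 26

5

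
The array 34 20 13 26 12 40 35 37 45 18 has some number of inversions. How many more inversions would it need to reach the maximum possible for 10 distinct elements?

28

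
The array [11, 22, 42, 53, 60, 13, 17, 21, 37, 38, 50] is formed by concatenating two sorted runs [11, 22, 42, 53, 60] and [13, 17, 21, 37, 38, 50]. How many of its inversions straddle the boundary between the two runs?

For each element r of the right run, count left-run elements greater than r:
r = 13: 22, 42, 53, 60 → 4
r = 17: 22, 42, 53, 60 → 4
r = 21: 22, 42, 53, 60 → 4
r = 37: 42, 53, 60 → 3
r = 38: 42, 53, 60 → 3
r = 50: 53, 60 → 2
Cross-inversions: 4 + 4 + 4 + 3 + 3 + 2 = 20

Split inversions: 20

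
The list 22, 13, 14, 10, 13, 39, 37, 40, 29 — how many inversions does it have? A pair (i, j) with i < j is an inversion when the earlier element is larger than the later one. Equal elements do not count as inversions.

11 out-of-order pairs

Sweep left to right; for each value list the smaller values that follow it:
22: 4
13: 1
14: 2
10: 0
13: 0
39: 2
37: 1
40: 1
29: 0
Sum: 4 + 1 + 2 + 0 + 0 + 2 + 1 + 1 + 0 = 11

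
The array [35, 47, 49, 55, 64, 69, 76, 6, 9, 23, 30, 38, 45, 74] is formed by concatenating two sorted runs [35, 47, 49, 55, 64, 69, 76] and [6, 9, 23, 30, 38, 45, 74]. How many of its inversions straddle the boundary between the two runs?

For each element r of the right run, count left-run elements greater than r:
r = 6: 35, 47, 49, 55, 64, 69, 76 → 7
r = 9: 35, 47, 49, 55, 64, 69, 76 → 7
r = 23: 35, 47, 49, 55, 64, 69, 76 → 7
r = 30: 35, 47, 49, 55, 64, 69, 76 → 7
r = 38: 47, 49, 55, 64, 69, 76 → 6
r = 45: 47, 49, 55, 64, 69, 76 → 6
r = 74: 76 → 1
Cross-inversions: 7 + 7 + 7 + 7 + 6 + 6 + 1 = 41

41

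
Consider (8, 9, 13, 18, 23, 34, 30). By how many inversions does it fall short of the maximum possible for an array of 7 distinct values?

20 inversions short

Maximum inversions for 7 distinct elements is C(7, 2) = 7·6/2 = 21.
Current inversions — for each element, count later smaller elements:
8: 0
9: 0
13: 0
18: 0
23: 0
34: 1
30: 0
Current total: 0 + 0 + 0 + 0 + 0 + 1 + 0 = 1
Shortfall: 21 − 1 = 20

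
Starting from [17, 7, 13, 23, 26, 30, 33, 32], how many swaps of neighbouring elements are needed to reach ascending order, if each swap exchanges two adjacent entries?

3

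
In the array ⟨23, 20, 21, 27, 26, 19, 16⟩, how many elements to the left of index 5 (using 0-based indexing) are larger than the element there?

The element at index 5 is 19.
Elements before it: 23, 20, 21, 27, 26
Those larger than 19: 23, 20, 21, 27, 26

5 such elements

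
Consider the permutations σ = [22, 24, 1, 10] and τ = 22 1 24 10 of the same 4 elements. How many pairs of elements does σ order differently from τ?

1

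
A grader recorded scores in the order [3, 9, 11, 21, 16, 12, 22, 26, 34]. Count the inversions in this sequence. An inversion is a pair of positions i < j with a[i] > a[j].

3 inversions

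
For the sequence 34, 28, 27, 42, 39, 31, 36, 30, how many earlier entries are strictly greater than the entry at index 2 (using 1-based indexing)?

1 such element

The element at index 2 is 28.
Elements before it: 34
Those larger than 28: 34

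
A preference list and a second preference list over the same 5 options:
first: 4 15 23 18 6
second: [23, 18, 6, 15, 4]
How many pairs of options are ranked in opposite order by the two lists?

Assign each item its position (1..5) in the first ordering, then rewrite the second ordering as that position sequence:
positions: 4→1, 15→2, 23→3, 18→4, 6→5
second ordering as positions: [3, 4, 5, 2, 1]
Discordant pairs = inversions in this position sequence.
3: 2, 1 → 2
4: 2, 1 → 2
5: 2, 1 → 2
2: 1 → 1
1: 0
Total: 2 + 2 + 2 + 1 + 0 = 7

7 pairs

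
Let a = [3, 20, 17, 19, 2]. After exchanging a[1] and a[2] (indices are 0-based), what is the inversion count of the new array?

Positions 1 and 2 hold 20 and 17; after swapping, the array is [3, 17, 20, 19, 2].
For each element, count later entries that are smaller:
3: 1
17: 1
20: 2
19: 1
2: 0
Sum: 1 + 1 + 2 + 1 + 0 = 5

There are 5 inversions.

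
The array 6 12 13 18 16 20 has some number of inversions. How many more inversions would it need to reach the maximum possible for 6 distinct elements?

Maximum inversions for 6 distinct elements is C(6, 2) = 6·5/2 = 15.
Current inversions — for each element, count later smaller elements:
6: 0
12: 0
13: 0
18: 1
16: 0
20: 0
Current total: 0 + 0 + 0 + 1 + 0 + 0 = 1
Shortfall: 15 − 1 = 14

14 inversions short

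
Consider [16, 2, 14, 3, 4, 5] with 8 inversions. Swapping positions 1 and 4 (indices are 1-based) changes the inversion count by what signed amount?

-3

Positions 1 and 4 hold 16 and 3; after swapping, the array is [3, 2, 14, 16, 4, 5].
Sweep left to right; for each value list the smaller values that follow it:
3: 1
2: 0
14: 2
16: 2
4: 0
5: 0
Sum: 1 + 0 + 2 + 2 + 0 + 0 = 5
Change: 5 − 8 = -3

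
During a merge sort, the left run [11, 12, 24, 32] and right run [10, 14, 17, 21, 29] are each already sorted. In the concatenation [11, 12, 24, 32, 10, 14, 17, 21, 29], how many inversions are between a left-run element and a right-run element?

11 cross-inversions

For each element r of the right run, count left-run elements greater than r:
r = 10: 11, 12, 24, 32 → 4
r = 14: 24, 32 → 2
r = 17: 24, 32 → 2
r = 21: 24, 32 → 2
r = 29: 32 → 1
Cross-inversions: 4 + 2 + 2 + 2 + 1 = 11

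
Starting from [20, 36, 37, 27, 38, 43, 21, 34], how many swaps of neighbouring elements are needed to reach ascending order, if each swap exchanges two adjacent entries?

Each adjacent swap fixes exactly one inversion, so the minimum swap count equals the number of inversions.
Count inversions — for each element, later elements that are smaller:
20: none → 0
36: 27, 21, 34 → 3
37: 27, 21, 34 → 3
27: 21 → 1
38: 21, 34 → 2
43: 21, 34 → 2
21: none → 0
34: none → 0
Total inversions: 0 + 3 + 3 + 1 + 2 + 2 + 0 + 0 = 11

11 adjacent swaps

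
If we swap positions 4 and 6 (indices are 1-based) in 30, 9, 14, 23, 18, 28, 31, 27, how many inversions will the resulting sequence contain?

Positions 4 and 6 hold 23 and 28; after swapping, the array is [30, 9, 14, 28, 18, 23, 31, 27].
Element-by-element contributions:
30 → 9, 14, 28, 18, 23, 27 → 6
9 → none → 0
14 → none → 0
28 → 18, 23, 27 → 3
18 → none → 0
23 → none → 0
31 → 27 → 1
27 → none → 0
Sum: 6 + 0 + 0 + 3 + 0 + 0 + 1 + 0 = 10

There are 10 inversions.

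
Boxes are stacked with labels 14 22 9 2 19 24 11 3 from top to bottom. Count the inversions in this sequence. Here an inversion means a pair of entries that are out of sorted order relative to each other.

16 inversions

For each element, count later entries that are smaller:
14: 4
22: 5
9: 2
2: 0
19: 2
24: 2
11: 1
3: 0
Sum: 4 + 5 + 2 + 0 + 2 + 2 + 1 + 0 = 16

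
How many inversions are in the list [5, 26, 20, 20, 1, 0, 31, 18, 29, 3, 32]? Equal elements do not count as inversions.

For each element, count later entries that are smaller:
5 → 1, 0, 3 → 3
26 → 20, 20, 1, 0, 18, 3 → 6
20 → 1, 0, 18, 3 → 4
20 → 1, 0, 18, 3 → 4
1 → 0 → 1
0 → none → 0
31 → 18, 29, 3 → 3
18 → 3 → 1
29 → 3 → 1
3 → none → 0
32 → none → 0
Sum: 3 + 6 + 4 + 4 + 1 + 0 + 3 + 1 + 1 + 0 + 0 = 23

Out-of-order pairs: 23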